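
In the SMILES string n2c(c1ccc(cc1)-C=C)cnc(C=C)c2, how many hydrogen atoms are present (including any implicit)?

Hydrogens are implicit in SMILES; fill each atom to its normal valence:
  6 × C (aromatic): 1 H each → 6
  4 × C (aromatic): no H
  2 × C: 2 H each → 4
  2 × C: 1 H each → 2
  2 × N (aromatic): no H
  Total hydrogens = 12.

12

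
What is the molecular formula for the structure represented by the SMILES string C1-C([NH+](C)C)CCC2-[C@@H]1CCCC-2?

C12H24N+

Heavy atoms from the SMILES: 12 C, 1 N.
Implicit hydrogens by atom environment:
  7 × C: 2 H each → 14
  3 × C: 1 H each → 3
  2 × C: 3 H each → 6
  1 × N (charge +1): 1 H
  Total hydrogens = 24.
Net charge +1.
Molecular formula: C12H24N+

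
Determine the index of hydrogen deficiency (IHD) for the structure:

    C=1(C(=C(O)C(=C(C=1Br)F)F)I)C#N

Molecular formula from the SMILES: C7HBrF2INO.
DoU = (2C + 2 + N − H − X)/2 = (2·7 + 2 + 1 − 1 − 4)/2 = 12/2 = 6.
(Structurally: 1 ring(s) + 5 π bond(s) = 6.)

6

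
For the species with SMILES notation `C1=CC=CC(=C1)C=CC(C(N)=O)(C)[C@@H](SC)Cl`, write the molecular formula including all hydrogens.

Heavy atoms from the SMILES: 13 C, 1 Cl, 1 N, 1 O, 1 S.
Implicit hydrogens by atom environment:
  5 × C (aromatic): 1 H each → 5
  3 × C: 1 H each → 3
  2 × C: 3 H each → 6
  2 × C: no H
  1 × C (aromatic): no H
  1 × Cl: no H
  1 × N: 2 H
  1 × O: no H
  1 × S: no H
  Total hydrogens = 16.
Molecular formula: C13H16ClNOS

C13H16ClNOS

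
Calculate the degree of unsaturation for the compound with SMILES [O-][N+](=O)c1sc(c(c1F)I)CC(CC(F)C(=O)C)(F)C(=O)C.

6

Molecular formula from the SMILES: C12H11F3INO4S.
DoU = (2C + 2 + N − H − X)/2 = (2·12 + 2 + 1 − 11 − 4)/2 = 12/2 = 6.
(Structurally: 1 ring(s) + 5 π bond(s) = 6.)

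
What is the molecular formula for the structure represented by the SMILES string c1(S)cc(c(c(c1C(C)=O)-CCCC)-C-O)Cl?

C13H17ClO2S

Heavy atoms from the SMILES: 13 C, 1 Cl, 2 O, 1 S.
Implicit hydrogens by atom environment:
  5 × C (aromatic): no H
  4 × C: 2 H each → 8
  2 × C: 3 H each → 6
  1 × C (aromatic): 1 H
  1 × C: no H
  1 × Cl: no H
  1 × O: 1 H
  1 × O: no H
  1 × S: 1 H
  Total hydrogens = 17.
Molecular formula: C13H17ClO2S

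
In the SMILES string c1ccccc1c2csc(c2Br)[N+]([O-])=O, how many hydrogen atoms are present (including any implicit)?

6

Hydrogens are implicit in SMILES; fill each atom to its normal valence:
  6 × C (aromatic): 1 H each → 6
  4 × C (aromatic): no H
  1 × Br: no H
  1 × N (charge +1): no H
  1 × O: no H
  1 × O (charge -1): no H
  1 × S (aromatic): no H
  Total hydrogens = 6.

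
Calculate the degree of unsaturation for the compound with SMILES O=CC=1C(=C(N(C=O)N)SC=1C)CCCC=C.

6

Molecular formula from the SMILES: C12H16N2O2S.
DoU = (2C + 2 + N − H − X)/2 = (2·12 + 2 + 2 − 16 − 0)/2 = 12/2 = 6.
(Structurally: 1 ring(s) + 5 π bond(s) = 6.)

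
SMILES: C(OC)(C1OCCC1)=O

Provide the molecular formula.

C6H10O3

Heavy atoms from the SMILES: 6 C, 3 O.
Implicit hydrogens by atom environment:
  3 × C: 2 H each → 6
  3 × O: no H
  1 × C: 3 H
  1 × C: 1 H
  1 × C: no H
  Total hydrogens = 10.
Molecular formula: C6H10O3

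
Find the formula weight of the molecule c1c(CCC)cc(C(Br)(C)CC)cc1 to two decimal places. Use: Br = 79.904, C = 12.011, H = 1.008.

255.20

Molecular formula: C13H19Br.
M = 1×79.904 + 13×12.011 + 19×1.008 = 255.20 g/mol.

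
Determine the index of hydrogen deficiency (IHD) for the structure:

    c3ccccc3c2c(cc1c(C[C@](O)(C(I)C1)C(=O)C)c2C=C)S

11

Molecular formula from the SMILES: C20H19IO2S.
DoU = (2C + 2 + N − H − X)/2 = (2·20 + 2 + 0 − 19 − 1)/2 = 22/2 = 11.
(Structurally: 3 ring(s) + 8 π bond(s) = 11.)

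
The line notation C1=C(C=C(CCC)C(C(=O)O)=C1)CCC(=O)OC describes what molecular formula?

Heavy atoms from the SMILES: 14 C, 4 O.
Implicit hydrogens by atom environment:
  4 × C: 2 H each → 8
  3 × C (aromatic): 1 H each → 3
  3 × C (aromatic): no H
  3 × O: no H
  2 × C: 3 H each → 6
  2 × C: no H
  1 × O: 1 H
  Total hydrogens = 18.
Molecular formula: C14H18O4

C14H18O4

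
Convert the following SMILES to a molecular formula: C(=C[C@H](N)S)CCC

C6H13NS

Heavy atoms from the SMILES: 6 C, 1 N, 1 S.
Implicit hydrogens by atom environment:
  3 × C: 1 H each → 3
  2 × C: 2 H each → 4
  1 × C: 3 H
  1 × N: 2 H
  1 × S: 1 H
  Total hydrogens = 13.
Molecular formula: C6H13NS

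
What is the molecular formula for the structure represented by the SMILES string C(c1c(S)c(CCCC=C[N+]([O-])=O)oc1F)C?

C11H14FNO3S

Heavy atoms from the SMILES: 11 C, 1 F, 1 N, 3 O, 1 S.
Implicit hydrogens by atom environment:
  4 × C: 2 H each → 8
  4 × C (aromatic): no H
  2 × C: 1 H each → 2
  1 × C: 3 H
  1 × F: no H
  1 × N (charge +1): no H
  1 × O (aromatic): no H
  1 × O: no H
  1 × O (charge -1): no H
  1 × S: 1 H
  Total hydrogens = 14.
Molecular formula: C11H14FNO3S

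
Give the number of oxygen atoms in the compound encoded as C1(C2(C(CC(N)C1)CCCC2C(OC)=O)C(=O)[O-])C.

The symbol for oxygen appears 4 times in the SMILES.

4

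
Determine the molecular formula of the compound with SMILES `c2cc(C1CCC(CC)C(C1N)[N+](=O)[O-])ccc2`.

C14H20N2O2

Heavy atoms from the SMILES: 14 C, 2 N, 2 O.
Implicit hydrogens by atom environment:
  5 × C (aromatic): 1 H each → 5
  4 × C: 1 H each → 4
  3 × C: 2 H each → 6
  1 × C: 3 H
  1 × C (aromatic): no H
  1 × N: 2 H
  1 × N (charge +1): no H
  1 × O: no H
  1 × O (charge -1): no H
  Total hydrogens = 20.
Molecular formula: C14H20N2O2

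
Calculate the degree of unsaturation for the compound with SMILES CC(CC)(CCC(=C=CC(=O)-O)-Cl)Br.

Molecular formula from the SMILES: C10H14BrClO2.
DoU = (2C + 2 + N − H − X)/2 = (2·10 + 2 + 0 − 14 − 2)/2 = 6/2 = 3.
(Structurally: 0 ring(s) + 3 π bond(s) = 3.)

3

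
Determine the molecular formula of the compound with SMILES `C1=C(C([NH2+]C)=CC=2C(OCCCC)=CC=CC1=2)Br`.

Heavy atoms from the SMILES: 1 Br, 15 C, 1 N, 1 O.
Implicit hydrogens by atom environment:
  5 × C (aromatic): 1 H each → 5
  5 × C (aromatic): no H
  3 × C: 2 H each → 6
  2 × C: 3 H each → 6
  1 × Br: no H
  1 × N (charge +1): 2 H
  1 × O: no H
  Total hydrogens = 19.
Net charge +1.
Molecular formula: C15H19BrNO+

C15H19BrNO+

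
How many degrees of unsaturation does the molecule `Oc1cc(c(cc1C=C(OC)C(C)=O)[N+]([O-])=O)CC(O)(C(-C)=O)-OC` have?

8

Molecular formula from the SMILES: C16H19NO8.
DoU = (2C + 2 + N − H − X)/2 = (2·16 + 2 + 1 − 19 − 0)/2 = 16/2 = 8.
(Structurally: 1 ring(s) + 7 π bond(s) = 8.)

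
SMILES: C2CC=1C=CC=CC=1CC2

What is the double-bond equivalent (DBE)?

5

Molecular formula from the SMILES: C10H12.
DoU = (2C + 2 + N − H − X)/2 = (2·10 + 2 + 0 − 12 − 0)/2 = 10/2 = 5.
(Structurally: 2 ring(s) + 3 π bond(s) = 5.)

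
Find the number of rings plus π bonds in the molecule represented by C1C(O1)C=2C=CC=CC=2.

5

Molecular formula from the SMILES: C8H8O.
DoU = (2C + 2 + N − H − X)/2 = (2·8 + 2 + 0 − 8 − 0)/2 = 10/2 = 5.
(Structurally: 2 ring(s) + 3 π bond(s) = 5.)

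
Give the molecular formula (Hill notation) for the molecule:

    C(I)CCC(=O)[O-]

Heavy atoms from the SMILES: 4 C, 1 I, 2 O.
Implicit hydrogens by atom environment:
  3 × C: 2 H each → 6
  1 × C: no H
  1 × I: no H
  1 × O: no H
  1 × O (charge -1): no H
  Total hydrogens = 6.
Net charge -1.
Molecular formula: C4H6IO2-

C4H6IO2-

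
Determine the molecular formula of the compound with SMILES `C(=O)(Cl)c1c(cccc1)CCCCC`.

Heavy atoms from the SMILES: 12 C, 1 Cl, 1 O.
Implicit hydrogens by atom environment:
  4 × C: 2 H each → 8
  4 × C (aromatic): 1 H each → 4
  2 × C (aromatic): no H
  1 × C: 3 H
  1 × C: no H
  1 × Cl: no H
  1 × O: no H
  Total hydrogens = 15.
Molecular formula: C12H15ClO

C12H15ClO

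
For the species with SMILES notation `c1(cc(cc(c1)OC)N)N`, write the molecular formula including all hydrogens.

C7H10N2O

Heavy atoms from the SMILES: 7 C, 2 N, 1 O.
Implicit hydrogens by atom environment:
  3 × C (aromatic): 1 H each → 3
  3 × C (aromatic): no H
  2 × N: 2 H each → 4
  1 × C: 3 H
  1 × O: no H
  Total hydrogens = 10.
Molecular formula: C7H10N2O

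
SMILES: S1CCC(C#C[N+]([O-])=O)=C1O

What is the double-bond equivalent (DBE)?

5

Molecular formula from the SMILES: C6H5NO3S.
DoU = (2C + 2 + N − H − X)/2 = (2·6 + 2 + 1 − 5 − 0)/2 = 10/2 = 5.
(Structurally: 1 ring(s) + 4 π bond(s) = 5.)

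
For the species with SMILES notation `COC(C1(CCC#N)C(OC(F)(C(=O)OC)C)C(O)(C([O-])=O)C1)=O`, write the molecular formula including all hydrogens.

C14H17FNO8-

Heavy atoms from the SMILES: 14 C, 1 F, 1 N, 8 O.
Implicit hydrogens by atom environment:
  7 × C: no H
  6 × O: no H
  3 × C: 3 H each → 9
  3 × C: 2 H each → 6
  1 × C: 1 H
  1 × F: no H
  1 × N: no H
  1 × O: 1 H
  1 × O (charge -1): no H
  Total hydrogens = 17.
Net charge -1.
Molecular formula: C14H17FNO8-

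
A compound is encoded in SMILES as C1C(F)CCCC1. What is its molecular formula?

Heavy atoms from the SMILES: 6 C, 1 F.
Implicit hydrogens by atom environment:
  5 × C: 2 H each → 10
  1 × C: 1 H
  1 × F: no H
  Total hydrogens = 11.
Molecular formula: C6H11F

C6H11F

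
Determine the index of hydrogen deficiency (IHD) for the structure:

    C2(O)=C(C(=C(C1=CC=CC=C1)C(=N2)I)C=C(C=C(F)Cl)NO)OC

Molecular formula from the SMILES: C16H13ClFIN2O3.
DoU = (2C + 2 + N − H − X)/2 = (2·16 + 2 + 2 − 13 − 3)/2 = 20/2 = 10.
(Structurally: 2 ring(s) + 8 π bond(s) = 10.)

10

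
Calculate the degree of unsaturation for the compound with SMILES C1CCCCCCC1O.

Molecular formula from the SMILES: C8H16O.
DoU = (2C + 2 + N − H − X)/2 = (2·8 + 2 + 0 − 16 − 0)/2 = 2/2 = 1.
(Structurally: 1 ring(s) + 0 π bond(s) = 1.)

1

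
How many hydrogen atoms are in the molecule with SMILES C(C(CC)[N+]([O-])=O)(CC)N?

Hydrogens are implicit in SMILES; fill each atom to its normal valence:
  2 × C: 3 H each → 6
  2 × C: 2 H each → 4
  2 × C: 1 H each → 2
  1 × N: 2 H
  1 × N (charge +1): no H
  1 × O: no H
  1 × O (charge -1): no H
  Total hydrogens = 14.

14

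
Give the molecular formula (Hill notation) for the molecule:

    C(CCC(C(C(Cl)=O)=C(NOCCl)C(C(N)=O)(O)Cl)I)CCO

Heavy atoms from the SMILES: 12 C, 3 Cl, 1 I, 2 N, 5 O.
Implicit hydrogens by atom environment:
  6 × C: 2 H each → 12
  5 × C: no H
  3 × Cl: no H
  3 × O: no H
  2 × O: 1 H each → 2
  1 × C: 1 H
  1 × I: no H
  1 × N: 2 H
  1 × N: 1 H
  Total hydrogens = 18.
Molecular formula: C12H18Cl3IN2O5

C12H18Cl3IN2O5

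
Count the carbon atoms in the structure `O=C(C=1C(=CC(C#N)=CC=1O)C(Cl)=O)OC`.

10

The symbol for carbon appears 10 times in the SMILES. (Cl is a single chlorine, not C + l.)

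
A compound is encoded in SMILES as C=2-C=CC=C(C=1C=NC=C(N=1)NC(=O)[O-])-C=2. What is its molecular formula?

C11H8N3O2-

Heavy atoms from the SMILES: 11 C, 3 N, 2 O.
Implicit hydrogens by atom environment:
  7 × C (aromatic): 1 H each → 7
  3 × C (aromatic): no H
  2 × N (aromatic): no H
  1 × C: no H
  1 × N: 1 H
  1 × O: no H
  1 × O (charge -1): no H
  Total hydrogens = 8.
Net charge -1.
Molecular formula: C11H8N3O2-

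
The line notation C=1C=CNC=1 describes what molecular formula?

C4H5N

Heavy atoms from the SMILES: 4 C, 1 N.
Implicit hydrogens by atom environment:
  4 × C (aromatic): 1 H each → 4
  1 × N (aromatic): 1 H
  Total hydrogens = 5.
Molecular formula: C4H5N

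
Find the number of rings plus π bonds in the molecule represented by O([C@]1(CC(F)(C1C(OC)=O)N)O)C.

Molecular formula from the SMILES: C7H12FNO4.
DoU = (2C + 2 + N − H − X)/2 = (2·7 + 2 + 1 − 12 − 1)/2 = 4/2 = 2.
(Structurally: 1 ring(s) + 1 π bond(s) = 2.)

2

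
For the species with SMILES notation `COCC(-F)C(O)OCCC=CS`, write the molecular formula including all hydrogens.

C8H15FO3S

Heavy atoms from the SMILES: 8 C, 1 F, 3 O, 1 S.
Implicit hydrogens by atom environment:
  4 × C: 1 H each → 4
  3 × C: 2 H each → 6
  2 × O: no H
  1 × C: 3 H
  1 × F: no H
  1 × O: 1 H
  1 × S: 1 H
  Total hydrogens = 15.
Molecular formula: C8H15FO3S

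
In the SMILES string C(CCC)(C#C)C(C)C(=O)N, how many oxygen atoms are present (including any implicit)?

1

The symbol for oxygen appears 1 time in the SMILES.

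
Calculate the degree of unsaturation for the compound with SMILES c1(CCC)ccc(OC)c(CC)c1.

Molecular formula from the SMILES: C12H18O.
DoU = (2C + 2 + N − H − X)/2 = (2·12 + 2 + 0 − 18 − 0)/2 = 8/2 = 4.
(Structurally: 1 ring(s) + 3 π bond(s) = 4.)

4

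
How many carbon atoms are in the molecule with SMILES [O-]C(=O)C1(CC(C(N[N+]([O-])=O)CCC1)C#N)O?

9

The symbol for carbon appears 9 times in the SMILES.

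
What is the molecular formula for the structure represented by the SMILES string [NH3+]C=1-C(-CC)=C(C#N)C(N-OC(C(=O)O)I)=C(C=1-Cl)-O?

Heavy atoms from the SMILES: 11 C, 1 Cl, 1 I, 3 N, 4 O.
Implicit hydrogens by atom environment:
  6 × C (aromatic): no H
  2 × C: no H
  2 × O: 1 H each → 2
  2 × O: no H
  1 × C: 3 H
  1 × C: 2 H
  1 × C: 1 H
  1 × Cl: no H
  1 × I: no H
  1 × N (charge +1): 3 H
  1 × N: 1 H
  1 × N: no H
  Total hydrogens = 12.
Net charge +1.
Molecular formula: C11H12ClIN3O4+

C11H12ClIN3O4+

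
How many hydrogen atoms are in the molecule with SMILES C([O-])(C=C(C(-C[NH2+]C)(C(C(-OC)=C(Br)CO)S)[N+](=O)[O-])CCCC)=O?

Hydrogens are implicit in SMILES; fill each atom to its normal valence:
  5 × C: 2 H each → 10
  5 × C: no H
  3 × C: 3 H each → 9
  3 × O: no H
  2 × C: 1 H each → 2
  2 × O (charge -1): no H
  1 × Br: no H
  1 × N (charge +1): 2 H
  1 × N (charge +1): no H
  1 × O: 1 H
  1 × S: 1 H
  Total hydrogens = 25.

25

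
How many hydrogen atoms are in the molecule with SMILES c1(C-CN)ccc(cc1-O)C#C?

Hydrogens are implicit in SMILES; fill each atom to its normal valence:
  3 × C (aromatic): 1 H each → 3
  3 × C (aromatic): no H
  2 × C: 2 H each → 4
  1 × C: 1 H
  1 × C: no H
  1 × N: 2 H
  1 × O: 1 H
  Total hydrogens = 11.

11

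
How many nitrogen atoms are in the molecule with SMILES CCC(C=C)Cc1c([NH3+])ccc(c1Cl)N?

2

The symbol for nitrogen appears 2 times in the SMILES.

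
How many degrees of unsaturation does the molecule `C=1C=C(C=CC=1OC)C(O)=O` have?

5

Molecular formula from the SMILES: C8H8O3.
DoU = (2C + 2 + N − H − X)/2 = (2·8 + 2 + 0 − 8 − 0)/2 = 10/2 = 5.
(Structurally: 1 ring(s) + 4 π bond(s) = 5.)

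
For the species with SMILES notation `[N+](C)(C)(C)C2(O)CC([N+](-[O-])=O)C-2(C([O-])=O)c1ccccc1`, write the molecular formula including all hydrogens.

Heavy atoms from the SMILES: 14 C, 2 N, 5 O.
Implicit hydrogens by atom environment:
  5 × C (aromatic): 1 H each → 5
  3 × C: 3 H each → 9
  3 × C: no H
  2 × N (charge +1): no H
  2 × O: no H
  2 × O (charge -1): no H
  1 × C: 2 H
  1 × C: 1 H
  1 × C (aromatic): no H
  1 × O: 1 H
  Total hydrogens = 18.
Molecular formula: C14H18N2O5

C14H18N2O5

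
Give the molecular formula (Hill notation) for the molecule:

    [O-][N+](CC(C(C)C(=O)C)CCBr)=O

C8H14BrNO3

Heavy atoms from the SMILES: 1 Br, 8 C, 1 N, 3 O.
Implicit hydrogens by atom environment:
  3 × C: 2 H each → 6
  2 × C: 3 H each → 6
  2 × C: 1 H each → 2
  2 × O: no H
  1 × Br: no H
  1 × C: no H
  1 × N (charge +1): no H
  1 × O (charge -1): no H
  Total hydrogens = 14.
Molecular formula: C8H14BrNO3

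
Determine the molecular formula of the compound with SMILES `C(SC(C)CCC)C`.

Heavy atoms from the SMILES: 7 C, 1 S.
Implicit hydrogens by atom environment:
  3 × C: 3 H each → 9
  3 × C: 2 H each → 6
  1 × C: 1 H
  1 × S: no H
  Total hydrogens = 16.
Molecular formula: C7H16S

C7H16S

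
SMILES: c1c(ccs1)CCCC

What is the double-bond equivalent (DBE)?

3

Molecular formula from the SMILES: C8H12S.
DoU = (2C + 2 + N − H − X)/2 = (2·8 + 2 + 0 − 12 − 0)/2 = 6/2 = 3.
(Structurally: 1 ring(s) + 2 π bond(s) = 3.)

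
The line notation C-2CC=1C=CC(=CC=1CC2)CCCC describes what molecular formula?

Heavy atoms from the SMILES: 14 C.
Implicit hydrogens by atom environment:
  7 × C: 2 H each → 14
  3 × C (aromatic): 1 H each → 3
  3 × C (aromatic): no H
  1 × C: 3 H
  Total hydrogens = 20.
Molecular formula: C14H20

C14H20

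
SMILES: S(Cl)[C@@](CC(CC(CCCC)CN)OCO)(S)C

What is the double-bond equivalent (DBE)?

0

Molecular formula from the SMILES: C12H26ClNO2S2.
DoU = (2C + 2 + N − H − X)/2 = (2·12 + 2 + 1 − 26 − 1)/2 = 0/2 = 0.
(Structurally: 0 ring(s) + 0 π bond(s) = 0.)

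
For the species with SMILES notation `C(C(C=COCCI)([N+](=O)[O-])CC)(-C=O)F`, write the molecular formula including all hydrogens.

C9H13FINO4

Heavy atoms from the SMILES: 9 C, 1 F, 1 I, 1 N, 4 O.
Implicit hydrogens by atom environment:
  4 × C: 1 H each → 4
  3 × C: 2 H each → 6
  3 × O: no H
  1 × C: 3 H
  1 × C: no H
  1 × F: no H
  1 × I: no H
  1 × N (charge +1): no H
  1 × O (charge -1): no H
  Total hydrogens = 13.
Molecular formula: C9H13FINO4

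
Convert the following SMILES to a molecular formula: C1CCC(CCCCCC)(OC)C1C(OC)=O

Heavy atoms from the SMILES: 14 C, 3 O.
Implicit hydrogens by atom environment:
  8 × C: 2 H each → 16
  3 × C: 3 H each → 9
  3 × O: no H
  2 × C: no H
  1 × C: 1 H
  Total hydrogens = 26.
Molecular formula: C14H26O3

C14H26O3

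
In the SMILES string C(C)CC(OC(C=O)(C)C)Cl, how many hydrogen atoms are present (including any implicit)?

15

Hydrogens are implicit in SMILES; fill each atom to its normal valence:
  3 × C: 3 H each → 9
  2 × C: 2 H each → 4
  2 × C: 1 H each → 2
  2 × O: no H
  1 × C: no H
  1 × Cl: no H
  Total hydrogens = 15.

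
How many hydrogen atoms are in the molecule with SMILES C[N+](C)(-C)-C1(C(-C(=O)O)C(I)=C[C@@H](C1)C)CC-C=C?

25

Hydrogens are implicit in SMILES; fill each atom to its normal valence:
  4 × C: 3 H each → 12
  4 × C: 2 H each → 8
  4 × C: 1 H each → 4
  3 × C: no H
  1 × I: no H
  1 × N (charge +1): no H
  1 × O: 1 H
  1 × O: no H
  Total hydrogens = 25.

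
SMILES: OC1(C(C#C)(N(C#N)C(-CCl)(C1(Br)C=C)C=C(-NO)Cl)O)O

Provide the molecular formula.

C12H12BrCl2N3O4

Heavy atoms from the SMILES: 1 Br, 12 C, 2 Cl, 3 N, 4 O.
Implicit hydrogens by atom environment:
  7 × C: no H
  4 × O: 1 H each → 4
  3 × C: 1 H each → 3
  2 × C: 2 H each → 4
  2 × Cl: no H
  2 × N: no H
  1 × Br: no H
  1 × N: 1 H
  Total hydrogens = 12.
Molecular formula: C12H12BrCl2N3O4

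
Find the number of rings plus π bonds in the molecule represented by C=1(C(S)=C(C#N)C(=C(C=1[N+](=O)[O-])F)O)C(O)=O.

Molecular formula from the SMILES: C8H3FN2O5S.
DoU = (2C + 2 + N − H − X)/2 = (2·8 + 2 + 2 − 3 − 1)/2 = 16/2 = 8.
(Structurally: 1 ring(s) + 7 π bond(s) = 8.)

8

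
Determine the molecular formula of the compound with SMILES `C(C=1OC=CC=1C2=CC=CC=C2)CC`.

Heavy atoms from the SMILES: 13 C, 1 O.
Implicit hydrogens by atom environment:
  7 × C (aromatic): 1 H each → 7
  3 × C (aromatic): no H
  2 × C: 2 H each → 4
  1 × C: 3 H
  1 × O (aromatic): no H
  Total hydrogens = 14.
Molecular formula: C13H14O

C13H14O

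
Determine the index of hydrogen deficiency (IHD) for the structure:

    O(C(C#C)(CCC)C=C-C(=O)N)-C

Molecular formula from the SMILES: C10H15NO2.
DoU = (2C + 2 + N − H − X)/2 = (2·10 + 2 + 1 − 15 − 0)/2 = 8/2 = 4.
(Structurally: 0 ring(s) + 4 π bond(s) = 4.)

4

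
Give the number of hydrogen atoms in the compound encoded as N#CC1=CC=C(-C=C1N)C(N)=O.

7

Hydrogens are implicit in SMILES; fill each atom to its normal valence:
  3 × C (aromatic): 1 H each → 3
  3 × C (aromatic): no H
  2 × C: no H
  2 × N: 2 H each → 4
  1 × N: no H
  1 × O: no H
  Total hydrogens = 7.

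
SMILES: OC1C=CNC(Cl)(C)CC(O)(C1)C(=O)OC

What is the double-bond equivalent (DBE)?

Molecular formula from the SMILES: C10H16ClNO4.
DoU = (2C + 2 + N − H − X)/2 = (2·10 + 2 + 1 − 16 − 1)/2 = 6/2 = 3.
(Structurally: 1 ring(s) + 2 π bond(s) = 3.)

3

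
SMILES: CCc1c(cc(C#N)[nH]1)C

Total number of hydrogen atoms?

10

Hydrogens are implicit in SMILES; fill each atom to its normal valence:
  3 × C (aromatic): no H
  2 × C: 3 H each → 6
  1 × C: 2 H
  1 × C (aromatic): 1 H
  1 × C: no H
  1 × N (aromatic): 1 H
  1 × N: no H
  Total hydrogens = 10.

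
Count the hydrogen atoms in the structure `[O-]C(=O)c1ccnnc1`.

3

Hydrogens are implicit in SMILES; fill each atom to its normal valence:
  3 × C (aromatic): 1 H each → 3
  2 × N (aromatic): no H
  1 × C (aromatic): no H
  1 × C: no H
  1 × O: no H
  1 × O (charge -1): no H
  Total hydrogens = 3.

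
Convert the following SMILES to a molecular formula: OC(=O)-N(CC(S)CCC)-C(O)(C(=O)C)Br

C9H16BrNO4S

Heavy atoms from the SMILES: 1 Br, 9 C, 1 N, 4 O, 1 S.
Implicit hydrogens by atom environment:
  3 × C: 2 H each → 6
  3 × C: no H
  2 × C: 3 H each → 6
  2 × O: 1 H each → 2
  2 × O: no H
  1 × Br: no H
  1 × C: 1 H
  1 × N: no H
  1 × S: 1 H
  Total hydrogens = 16.
Molecular formula: C9H16BrNO4S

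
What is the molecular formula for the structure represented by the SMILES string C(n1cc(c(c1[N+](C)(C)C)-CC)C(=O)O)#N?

Heavy atoms from the SMILES: 11 C, 3 N, 2 O.
Implicit hydrogens by atom environment:
  4 × C: 3 H each → 12
  3 × C (aromatic): no H
  2 × C: no H
  1 × C: 2 H
  1 × C (aromatic): 1 H
  1 × N (aromatic): no H
  1 × N: no H
  1 × N (charge +1): no H
  1 × O: 1 H
  1 × O: no H
  Total hydrogens = 16.
Net charge +1.
Molecular formula: C11H16N3O2+

C11H16N3O2+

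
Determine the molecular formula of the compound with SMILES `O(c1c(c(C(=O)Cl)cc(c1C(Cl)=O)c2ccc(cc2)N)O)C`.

Heavy atoms from the SMILES: 15 C, 2 Cl, 1 N, 4 O.
Implicit hydrogens by atom environment:
  7 × C (aromatic): no H
  5 × C (aromatic): 1 H each → 5
  3 × O: no H
  2 × C: no H
  2 × Cl: no H
  1 × C: 3 H
  1 × N: 2 H
  1 × O: 1 H
  Total hydrogens = 11.
Molecular formula: C15H11Cl2NO4

C15H11Cl2NO4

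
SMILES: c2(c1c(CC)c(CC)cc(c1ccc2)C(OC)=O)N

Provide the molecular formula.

Heavy atoms from the SMILES: 16 C, 1 N, 2 O.
Implicit hydrogens by atom environment:
  6 × C (aromatic): no H
  4 × C (aromatic): 1 H each → 4
  3 × C: 3 H each → 9
  2 × C: 2 H each → 4
  2 × O: no H
  1 × C: no H
  1 × N: 2 H
  Total hydrogens = 19.
Molecular formula: C16H19NO2

C16H19NO2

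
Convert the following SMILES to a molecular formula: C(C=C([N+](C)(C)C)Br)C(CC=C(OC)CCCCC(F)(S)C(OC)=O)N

Heavy atoms from the SMILES: 1 Br, 18 C, 1 F, 2 N, 3 O, 1 S.
Implicit hydrogens by atom environment:
  6 × C: 2 H each → 12
  5 × C: 3 H each → 15
  4 × C: no H
  3 × C: 1 H each → 3
  3 × O: no H
  1 × Br: no H
  1 × F: no H
  1 × N: 2 H
  1 × N (charge +1): no H
  1 × S: 1 H
  Total hydrogens = 33.
Net charge +1.
Molecular formula: C18H33BrFN2O3S+

C18H33BrFN2O3S+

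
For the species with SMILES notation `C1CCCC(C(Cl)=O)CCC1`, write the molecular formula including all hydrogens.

Heavy atoms from the SMILES: 9 C, 1 Cl, 1 O.
Implicit hydrogens by atom environment:
  7 × C: 2 H each → 14
  1 × C: 1 H
  1 × C: no H
  1 × Cl: no H
  1 × O: no H
  Total hydrogens = 15.
Molecular formula: C9H15ClO

C9H15ClO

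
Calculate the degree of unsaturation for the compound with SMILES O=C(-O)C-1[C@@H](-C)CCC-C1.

Molecular formula from the SMILES: C8H14O2.
DoU = (2C + 2 + N − H − X)/2 = (2·8 + 2 + 0 − 14 − 0)/2 = 4/2 = 2.
(Structurally: 1 ring(s) + 1 π bond(s) = 2.)

2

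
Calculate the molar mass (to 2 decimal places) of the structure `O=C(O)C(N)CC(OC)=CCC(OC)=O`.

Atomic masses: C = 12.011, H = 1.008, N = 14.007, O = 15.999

217.22

Molecular formula: C9H15NO5.
M = 9×12.011 + 15×1.008 + 1×14.007 + 5×15.999 = 217.22 g/mol.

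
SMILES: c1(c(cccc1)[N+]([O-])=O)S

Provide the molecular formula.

Heavy atoms from the SMILES: 6 C, 1 N, 2 O, 1 S.
Implicit hydrogens by atom environment:
  4 × C (aromatic): 1 H each → 4
  2 × C (aromatic): no H
  1 × N (charge +1): no H
  1 × O: no H
  1 × O (charge -1): no H
  1 × S: 1 H
  Total hydrogens = 5.
Molecular formula: C6H5NO2S

C6H5NO2S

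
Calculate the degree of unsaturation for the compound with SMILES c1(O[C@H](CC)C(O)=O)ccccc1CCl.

5

Molecular formula from the SMILES: C11H13ClO3.
DoU = (2C + 2 + N − H − X)/2 = (2·11 + 2 + 0 − 13 − 1)/2 = 10/2 = 5.
(Structurally: 1 ring(s) + 4 π bond(s) = 5.)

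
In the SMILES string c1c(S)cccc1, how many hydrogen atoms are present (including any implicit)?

6

Hydrogens are implicit in SMILES; fill each atom to its normal valence:
  5 × C (aromatic): 1 H each → 5
  1 × C (aromatic): no H
  1 × S: 1 H
  Total hydrogens = 6.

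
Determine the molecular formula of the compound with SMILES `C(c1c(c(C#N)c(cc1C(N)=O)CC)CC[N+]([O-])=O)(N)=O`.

Heavy atoms from the SMILES: 13 C, 4 N, 4 O.
Implicit hydrogens by atom environment:
  5 × C (aromatic): no H
  3 × C: 2 H each → 6
  3 × C: no H
  3 × O: no H
  2 × N: 2 H each → 4
  1 × C: 3 H
  1 × C (aromatic): 1 H
  1 × N: no H
  1 × N (charge +1): no H
  1 × O (charge -1): no H
  Total hydrogens = 14.
Molecular formula: C13H14N4O4

C13H14N4O4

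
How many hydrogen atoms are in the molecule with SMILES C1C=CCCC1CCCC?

18

Hydrogens are implicit in SMILES; fill each atom to its normal valence:
  6 × C: 2 H each → 12
  3 × C: 1 H each → 3
  1 × C: 3 H
  Total hydrogens = 18.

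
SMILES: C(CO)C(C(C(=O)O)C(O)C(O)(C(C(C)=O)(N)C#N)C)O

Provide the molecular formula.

Heavy atoms from the SMILES: 12 C, 2 N, 7 O.
Implicit hydrogens by atom environment:
  5 × C: no H
  5 × O: 1 H each → 5
  3 × C: 1 H each → 3
  2 × C: 3 H each → 6
  2 × C: 2 H each → 4
  2 × O: no H
  1 × N: 2 H
  1 × N: no H
  Total hydrogens = 20.
Molecular formula: C12H20N2O7

C12H20N2O7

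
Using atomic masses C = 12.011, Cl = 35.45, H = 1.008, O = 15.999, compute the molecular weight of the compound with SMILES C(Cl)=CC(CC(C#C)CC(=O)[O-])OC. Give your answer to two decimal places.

Molecular formula: C10H12ClO3-.
M = 10×12.011 + 1×35.45 + 12×1.008 + 3×15.999 = 215.65 g/mol.

215.65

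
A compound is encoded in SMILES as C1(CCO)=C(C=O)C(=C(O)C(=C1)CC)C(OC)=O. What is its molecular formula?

C13H16O5

Heavy atoms from the SMILES: 13 C, 5 O.
Implicit hydrogens by atom environment:
  5 × C (aromatic): no H
  3 × C: 2 H each → 6
  3 × O: no H
  2 × C: 3 H each → 6
  2 × O: 1 H each → 2
  1 × C (aromatic): 1 H
  1 × C: 1 H
  1 × C: no H
  Total hydrogens = 16.
Molecular formula: C13H16O5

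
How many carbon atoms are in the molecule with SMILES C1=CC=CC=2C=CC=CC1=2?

The symbol for carbon appears 10 times in the SMILES.

10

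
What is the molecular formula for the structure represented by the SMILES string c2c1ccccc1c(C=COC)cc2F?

Heavy atoms from the SMILES: 13 C, 1 F, 1 O.
Implicit hydrogens by atom environment:
  6 × C (aromatic): 1 H each → 6
  4 × C (aromatic): no H
  2 × C: 1 H each → 2
  1 × C: 3 H
  1 × F: no H
  1 × O: no H
  Total hydrogens = 11.
Molecular formula: C13H11FO

C13H11FO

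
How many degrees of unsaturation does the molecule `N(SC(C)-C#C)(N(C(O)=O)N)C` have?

Molecular formula from the SMILES: C6H11N3O2S.
DoU = (2C + 2 + N − H − X)/2 = (2·6 + 2 + 3 − 11 − 0)/2 = 6/2 = 3.
(Structurally: 0 ring(s) + 3 π bond(s) = 3.)

3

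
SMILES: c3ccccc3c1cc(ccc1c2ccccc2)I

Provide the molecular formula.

C18H13I

Heavy atoms from the SMILES: 18 C, 1 I.
Implicit hydrogens by atom environment:
  13 × C (aromatic): 1 H each → 13
  5 × C (aromatic): no H
  1 × I: no H
  Total hydrogens = 13.
Molecular formula: C18H13I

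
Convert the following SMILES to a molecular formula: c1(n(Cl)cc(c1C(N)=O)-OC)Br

Heavy atoms from the SMILES: 1 Br, 6 C, 1 Cl, 2 N, 2 O.
Implicit hydrogens by atom environment:
  3 × C (aromatic): no H
  2 × O: no H
  1 × Br: no H
  1 × C: 3 H
  1 × C (aromatic): 1 H
  1 × C: no H
  1 × Cl: no H
  1 × N: 2 H
  1 × N (aromatic): no H
  Total hydrogens = 6.
Molecular formula: C6H6BrClN2O2

C6H6BrClN2O2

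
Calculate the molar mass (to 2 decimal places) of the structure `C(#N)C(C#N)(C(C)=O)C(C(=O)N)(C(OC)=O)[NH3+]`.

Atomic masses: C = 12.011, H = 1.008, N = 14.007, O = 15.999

Molecular formula: C9H11N4O4+.
M = 9×12.011 + 11×1.008 + 4×14.007 + 4×15.999 = 239.21 g/mol.

239.21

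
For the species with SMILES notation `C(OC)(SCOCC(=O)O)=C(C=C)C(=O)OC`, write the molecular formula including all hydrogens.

C10H14O6S

Heavy atoms from the SMILES: 10 C, 6 O, 1 S.
Implicit hydrogens by atom environment:
  5 × O: no H
  4 × C: no H
  3 × C: 2 H each → 6
  2 × C: 3 H each → 6
  1 × C: 1 H
  1 × O: 1 H
  1 × S: no H
  Total hydrogens = 14.
Molecular formula: C10H14O6S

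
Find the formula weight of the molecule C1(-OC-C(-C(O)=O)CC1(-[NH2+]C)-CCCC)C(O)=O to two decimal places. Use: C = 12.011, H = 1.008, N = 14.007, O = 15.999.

260.31

Molecular formula: C12H22NO5+.
M = 12×12.011 + 22×1.008 + 1×14.007 + 5×15.999 = 260.31 g/mol.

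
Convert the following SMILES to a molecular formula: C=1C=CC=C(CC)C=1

Heavy atoms from the SMILES: 8 C.
Implicit hydrogens by atom environment:
  5 × C (aromatic): 1 H each → 5
  1 × C: 3 H
  1 × C: 2 H
  1 × C (aromatic): no H
  Total hydrogens = 10.
Molecular formula: C8H10

C8H10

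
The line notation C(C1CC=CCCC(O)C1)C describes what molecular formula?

C10H18O

Heavy atoms from the SMILES: 10 C, 1 O.
Implicit hydrogens by atom environment:
  5 × C: 2 H each → 10
  4 × C: 1 H each → 4
  1 × C: 3 H
  1 × O: 1 H
  Total hydrogens = 18.
Molecular formula: C10H18O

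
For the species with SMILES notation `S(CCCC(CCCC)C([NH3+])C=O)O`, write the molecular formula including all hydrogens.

C10H22NO2S+

Heavy atoms from the SMILES: 10 C, 1 N, 2 O, 1 S.
Implicit hydrogens by atom environment:
  6 × C: 2 H each → 12
  3 × C: 1 H each → 3
  1 × C: 3 H
  1 × N (charge +1): 3 H
  1 × O: 1 H
  1 × O: no H
  1 × S: no H
  Total hydrogens = 22.
Net charge +1.
Molecular formula: C10H22NO2S+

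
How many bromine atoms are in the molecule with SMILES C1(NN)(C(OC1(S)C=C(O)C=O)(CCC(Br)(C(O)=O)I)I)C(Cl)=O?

1

The symbol for bromine appears 1 time in the SMILES.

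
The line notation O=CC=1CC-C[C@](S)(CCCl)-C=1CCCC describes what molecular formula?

C13H21ClOS

Heavy atoms from the SMILES: 13 C, 1 Cl, 1 O, 1 S.
Implicit hydrogens by atom environment:
  8 × C: 2 H each → 16
  3 × C: no H
  1 × C: 3 H
  1 × C: 1 H
  1 × Cl: no H
  1 × O: no H
  1 × S: 1 H
  Total hydrogens = 21.
Molecular formula: C13H21ClOS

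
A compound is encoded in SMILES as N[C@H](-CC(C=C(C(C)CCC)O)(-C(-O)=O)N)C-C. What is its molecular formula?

Heavy atoms from the SMILES: 13 C, 2 N, 3 O.
Implicit hydrogens by atom environment:
  4 × C: 2 H each → 8
  3 × C: 3 H each → 9
  3 × C: 1 H each → 3
  3 × C: no H
  2 × N: 2 H each → 4
  2 × O: 1 H each → 2
  1 × O: no H
  Total hydrogens = 26.
Molecular formula: C13H26N2O3

C13H26N2O3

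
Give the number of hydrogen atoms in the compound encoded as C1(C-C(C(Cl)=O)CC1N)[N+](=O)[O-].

9

Hydrogens are implicit in SMILES; fill each atom to its normal valence:
  3 × C: 1 H each → 3
  2 × C: 2 H each → 4
  2 × O: no H
  1 × C: no H
  1 × Cl: no H
  1 × N: 2 H
  1 × N (charge +1): no H
  1 × O (charge -1): no H
  Total hydrogens = 9.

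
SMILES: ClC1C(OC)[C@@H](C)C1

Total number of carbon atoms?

The symbol for carbon appears 6 times in the SMILES. (Cl is a single chlorine, not C + l.)

6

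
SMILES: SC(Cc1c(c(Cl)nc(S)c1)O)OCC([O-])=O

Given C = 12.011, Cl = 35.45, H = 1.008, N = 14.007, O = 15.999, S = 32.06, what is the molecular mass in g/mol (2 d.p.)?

Molecular formula: C9H9ClNO4S2-.
M = 9×12.011 + 1×35.45 + 9×1.008 + 1×14.007 + 4×15.999 + 2×32.06 = 294.74 g/mol.

294.74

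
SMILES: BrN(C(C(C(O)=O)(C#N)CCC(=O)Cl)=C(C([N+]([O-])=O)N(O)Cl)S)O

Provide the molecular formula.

C9H9BrCl2N4O7S

Heavy atoms from the SMILES: 1 Br, 9 C, 2 Cl, 4 N, 7 O, 1 S.
Implicit hydrogens by atom environment:
  6 × C: no H
  3 × N: no H
  3 × O: 1 H each → 3
  3 × O: no H
  2 × C: 2 H each → 4
  2 × Cl: no H
  1 × Br: no H
  1 × C: 1 H
  1 × N (charge +1): no H
  1 × O (charge -1): no H
  1 × S: 1 H
  Total hydrogens = 9.
Molecular formula: C9H9BrCl2N4O7S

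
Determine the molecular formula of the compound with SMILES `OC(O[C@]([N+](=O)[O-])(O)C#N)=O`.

Heavy atoms from the SMILES: 3 C, 2 N, 6 O.
Implicit hydrogens by atom environment:
  3 × C: no H
  3 × O: no H
  2 × O: 1 H each → 2
  1 × N: no H
  1 × N (charge +1): no H
  1 × O (charge -1): no H
  Total hydrogens = 2.
Molecular formula: C3H2N2O6

C3H2N2O6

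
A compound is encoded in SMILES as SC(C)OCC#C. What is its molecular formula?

C5H8OS

Heavy atoms from the SMILES: 5 C, 1 O, 1 S.
Implicit hydrogens by atom environment:
  2 × C: 1 H each → 2
  1 × C: 3 H
  1 × C: 2 H
  1 × C: no H
  1 × O: no H
  1 × S: 1 H
  Total hydrogens = 8.
Molecular formula: C5H8OS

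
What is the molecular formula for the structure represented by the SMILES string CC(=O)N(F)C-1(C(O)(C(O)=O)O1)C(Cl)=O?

Heavy atoms from the SMILES: 6 C, 1 Cl, 1 F, 1 N, 6 O.
Implicit hydrogens by atom environment:
  5 × C: no H
  4 × O: no H
  2 × O: 1 H each → 2
  1 × C: 3 H
  1 × Cl: no H
  1 × F: no H
  1 × N: no H
  Total hydrogens = 5.
Molecular formula: C6H5ClFNO6

C6H5ClFNO6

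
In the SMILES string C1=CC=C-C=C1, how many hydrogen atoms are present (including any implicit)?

Hydrogens are implicit in SMILES; fill each atom to its normal valence:
  6 × C (aromatic): 1 H each → 6
  Total hydrogens = 6.

6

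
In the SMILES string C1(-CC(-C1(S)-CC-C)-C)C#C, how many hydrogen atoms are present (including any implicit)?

Hydrogens are implicit in SMILES; fill each atom to its normal valence:
  3 × C: 2 H each → 6
  3 × C: 1 H each → 3
  2 × C: 3 H each → 6
  2 × C: no H
  1 × S: 1 H
  Total hydrogens = 16.

16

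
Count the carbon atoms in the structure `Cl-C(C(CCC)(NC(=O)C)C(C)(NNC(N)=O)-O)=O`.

10

The symbol for carbon appears 10 times in the SMILES. (Cl is a single chlorine, not C + l.)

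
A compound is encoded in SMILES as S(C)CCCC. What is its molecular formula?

C5H12S

Heavy atoms from the SMILES: 5 C, 1 S.
Implicit hydrogens by atom environment:
  3 × C: 2 H each → 6
  2 × C: 3 H each → 6
  1 × S: no H
  Total hydrogens = 12.
Molecular formula: C5H12S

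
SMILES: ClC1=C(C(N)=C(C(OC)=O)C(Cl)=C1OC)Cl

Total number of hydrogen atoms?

Hydrogens are implicit in SMILES; fill each atom to its normal valence:
  6 × C (aromatic): no H
  3 × Cl: no H
  3 × O: no H
  2 × C: 3 H each → 6
  1 × C: no H
  1 × N: 2 H
  Total hydrogens = 8.

8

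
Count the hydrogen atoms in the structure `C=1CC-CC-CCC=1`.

14

Hydrogens are implicit in SMILES; fill each atom to its normal valence:
  6 × C: 2 H each → 12
  2 × C: 1 H each → 2
  Total hydrogens = 14.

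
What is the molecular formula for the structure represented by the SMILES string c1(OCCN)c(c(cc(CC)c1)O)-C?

C11H17NO2

Heavy atoms from the SMILES: 11 C, 1 N, 2 O.
Implicit hydrogens by atom environment:
  4 × C (aromatic): no H
  3 × C: 2 H each → 6
  2 × C: 3 H each → 6
  2 × C (aromatic): 1 H each → 2
  1 × N: 2 H
  1 × O: 1 H
  1 × O: no H
  Total hydrogens = 17.
Molecular formula: C11H17NO2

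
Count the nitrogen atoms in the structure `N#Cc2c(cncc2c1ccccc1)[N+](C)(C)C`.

3

The symbol for nitrogen appears 3 times in the SMILES.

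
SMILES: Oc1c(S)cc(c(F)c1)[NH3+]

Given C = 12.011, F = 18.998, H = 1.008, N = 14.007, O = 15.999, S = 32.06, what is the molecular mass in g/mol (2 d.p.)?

160.19

Molecular formula: C6H7FNOS+.
M = 6×12.011 + 1×18.998 + 7×1.008 + 1×14.007 + 1×15.999 + 1×32.06 = 160.19 g/mol.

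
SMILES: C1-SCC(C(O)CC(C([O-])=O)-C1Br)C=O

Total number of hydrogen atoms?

12

Hydrogens are implicit in SMILES; fill each atom to its normal valence:
  5 × C: 1 H each → 5
  3 × C: 2 H each → 6
  2 × O: no H
  1 × Br: no H
  1 × C: no H
  1 × O: 1 H
  1 × O (charge -1): no H
  1 × S: no H
  Total hydrogens = 12.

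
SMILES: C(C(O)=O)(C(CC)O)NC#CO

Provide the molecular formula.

Heavy atoms from the SMILES: 7 C, 1 N, 4 O.
Implicit hydrogens by atom environment:
  3 × C: no H
  3 × O: 1 H each → 3
  2 × C: 1 H each → 2
  1 × C: 3 H
  1 × C: 2 H
  1 × N: 1 H
  1 × O: no H
  Total hydrogens = 11.
Molecular formula: C7H11NO4

C7H11NO4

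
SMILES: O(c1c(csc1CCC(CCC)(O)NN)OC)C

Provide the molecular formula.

C12H22N2O3S

Heavy atoms from the SMILES: 12 C, 2 N, 3 O, 1 S.
Implicit hydrogens by atom environment:
  4 × C: 2 H each → 8
  3 × C: 3 H each → 9
  3 × C (aromatic): no H
  2 × O: no H
  1 × C (aromatic): 1 H
  1 × C: no H
  1 × N: 2 H
  1 × N: 1 H
  1 × O: 1 H
  1 × S (aromatic): no H
  Total hydrogens = 22.
Molecular formula: C12H22N2O3S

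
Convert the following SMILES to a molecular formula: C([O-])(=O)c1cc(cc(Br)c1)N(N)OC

Heavy atoms from the SMILES: 1 Br, 8 C, 2 N, 3 O.
Implicit hydrogens by atom environment:
  3 × C (aromatic): 1 H each → 3
  3 × C (aromatic): no H
  2 × O: no H
  1 × Br: no H
  1 × C: 3 H
  1 × C: no H
  1 × N: 2 H
  1 × N: no H
  1 × O (charge -1): no H
  Total hydrogens = 8.
Net charge -1.
Molecular formula: C8H8BrN2O3-

C8H8BrN2O3-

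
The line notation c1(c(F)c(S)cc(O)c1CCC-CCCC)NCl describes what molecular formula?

C13H19ClFNOS

Heavy atoms from the SMILES: 13 C, 1 Cl, 1 F, 1 N, 1 O, 1 S.
Implicit hydrogens by atom environment:
  6 × C: 2 H each → 12
  5 × C (aromatic): no H
  1 × C: 3 H
  1 × C (aromatic): 1 H
  1 × Cl: no H
  1 × F: no H
  1 × N: 1 H
  1 × O: 1 H
  1 × S: 1 H
  Total hydrogens = 19.
Molecular formula: C13H19ClFNOS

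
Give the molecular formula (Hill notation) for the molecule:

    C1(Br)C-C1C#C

Heavy atoms from the SMILES: 1 Br, 5 C.
Implicit hydrogens by atom environment:
  3 × C: 1 H each → 3
  1 × Br: no H
  1 × C: 2 H
  1 × C: no H
  Total hydrogens = 5.
Molecular formula: C5H5Br

C5H5Br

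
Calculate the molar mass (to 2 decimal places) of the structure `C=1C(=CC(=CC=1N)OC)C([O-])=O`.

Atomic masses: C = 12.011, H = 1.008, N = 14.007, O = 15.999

166.16

Molecular formula: C8H8NO3-.
M = 8×12.011 + 8×1.008 + 1×14.007 + 3×15.999 = 166.16 g/mol.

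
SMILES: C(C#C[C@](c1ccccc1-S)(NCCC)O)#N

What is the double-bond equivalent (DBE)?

8

Molecular formula from the SMILES: C13H14N2OS.
DoU = (2C + 2 + N − H − X)/2 = (2·13 + 2 + 2 − 14 − 0)/2 = 16/2 = 8.
(Structurally: 1 ring(s) + 7 π bond(s) = 8.)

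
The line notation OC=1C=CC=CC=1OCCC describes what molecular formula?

Heavy atoms from the SMILES: 9 C, 2 O.
Implicit hydrogens by atom environment:
  4 × C (aromatic): 1 H each → 4
  2 × C: 2 H each → 4
  2 × C (aromatic): no H
  1 × C: 3 H
  1 × O: 1 H
  1 × O: no H
  Total hydrogens = 12.
Molecular formula: C9H12O2

C9H12O2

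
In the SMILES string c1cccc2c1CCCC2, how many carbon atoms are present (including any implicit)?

10

The symbol for carbon appears 10 times in the SMILES. Lowercase c denotes aromatic carbon and counts toward C.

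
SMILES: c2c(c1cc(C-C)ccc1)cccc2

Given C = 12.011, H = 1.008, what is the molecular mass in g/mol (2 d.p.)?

Molecular formula: C14H14.
M = 14×12.011 + 14×1.008 = 182.27 g/mol.

182.27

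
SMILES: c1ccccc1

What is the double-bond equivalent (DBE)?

4

Molecular formula from the SMILES: C6H6.
DoU = (2C + 2 + N − H − X)/2 = (2·6 + 2 + 0 − 6 − 0)/2 = 8/2 = 4.
(Structurally: 1 ring(s) + 3 π bond(s) = 4.)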